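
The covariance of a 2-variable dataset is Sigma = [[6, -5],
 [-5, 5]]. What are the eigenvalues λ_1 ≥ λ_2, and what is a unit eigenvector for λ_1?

Step 1 — characteristic polynomial of 2×2 Sigma:
  det(Sigma - λI) = λ² - trace · λ + det = 0.
  trace = 6 + 5 = 11, det = 6·5 - (-5)² = 5.
Step 2 — discriminant:
  Δ = trace² - 4·det = 121 - 20 = 101.
Step 3 — eigenvalues:
  λ = (trace ± √Δ)/2 = (11 ± 10.0499)/2,
  λ_1 = 10.5249,  λ_2 = 0.4751.

Step 4 — unit eigenvector for λ_1: solve (Sigma - λ_1 I)v = 0. First row:
  (6 - 10.5249)·v_x + (-5)·v_y = 0, i.e. (-4.5249)·v_x + (-5)·v_y = 0,
  so v ∝ (b, λ_1 - a) = (-5, 4.5249); multiply by -1 so the first entry is positive: u = (5, -4.5249).
  ||u|| = √((5)² + (-4.5249)²) = √(45.4751) ≈ 6.7435,
  v_1 = u/||u|| ≈ (0.7415, -0.671) (||v_1|| = 1).

λ_1 = 10.5249,  λ_2 = 0.4751;  v_1 ≈ (0.7415, -0.671)


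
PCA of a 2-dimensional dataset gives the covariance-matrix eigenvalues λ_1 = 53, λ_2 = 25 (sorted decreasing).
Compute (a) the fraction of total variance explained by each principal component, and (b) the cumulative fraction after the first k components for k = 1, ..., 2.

Step 1 — total variance = trace(Sigma) = Σ λ_i = 53 + 25 = 78.

Step 2 — fraction explained by component i = λ_i / Σ λ:
  PC1: 53/78 = 0.6795
  PC2: 25/78 = 0.3205

Step 3 — cumulative fraction after k components = (λ_1 + ... + λ_k) / Σ λ:
  k = 1: 53/78 = 0.6795
  k = 2: (53 + 25)/78 = 78/78 = 1

Summary (fraction, with percent):

explained: PC1 0.6795 (67.95%), PC2 0.3205 (32.05%);  cumulative: 0.6795, 1


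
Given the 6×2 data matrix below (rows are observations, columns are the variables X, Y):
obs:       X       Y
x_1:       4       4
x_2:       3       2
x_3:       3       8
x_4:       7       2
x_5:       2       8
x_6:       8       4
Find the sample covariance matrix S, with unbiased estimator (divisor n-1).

Step 1 — column means:
  mean(X) = (4 + 3 + 3 + 7 + 2 + 8) / 6 = 27/6 = 4.5
  mean(Y) = (4 + 2 + 8 + 2 + 8 + 4) / 6 = 28/6 = 4.6667

Step 2 — sample covariance S[i,j] = (1/(n-1)) · Σ_k (x_{k,i} - mean_i) · (x_{k,j} - mean_j), with n-1 = 5.
  S[X,X] = ((-0.5)·(-0.5) + (-1.5)·(-1.5) + (-1.5)·(-1.5) + (2.5)·(2.5) + (-2.5)·(-2.5) + (3.5)·(3.5)) / 5 = 29.5/5 = 5.9
  S[X,Y] = ((-0.5)·(-0.6667) + (-1.5)·(-2.6667) + (-1.5)·(3.3333) + (2.5)·(-2.6667) + (-2.5)·(3.3333) + (3.5)·(-0.6667)) / 5 = -18/5 = -3.6
  S[Y,Y] = ((-0.6667)·(-0.6667) + (-2.6667)·(-2.6667) + (3.3333)·(3.3333) + (-2.6667)·(-2.6667) + (3.3333)·(3.3333) + (-0.6667)·(-0.6667)) / 5 = 37.3333/5 = 7.4667

S is symmetric (S[j,i] = S[i,j]). Assembling:

S = [[5.9, -3.6],
 [-3.6, 7.4667]]


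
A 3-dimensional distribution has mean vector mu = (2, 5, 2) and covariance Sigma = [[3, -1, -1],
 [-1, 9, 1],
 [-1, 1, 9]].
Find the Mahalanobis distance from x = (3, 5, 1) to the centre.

Step 1 — centre the observation: (x - mu) = (1, 0, -1).

Step 2 — invert Sigma (cofactor / det for 3×3, or solve directly):
  Sigma^{-1} = [[0.3571, 0.0357, 0.0357],
 [0.0357, 0.1161, -0.0089],
 [0.0357, -0.0089, 0.1161]].

Step 3 — form the quadratic (x - mu)^T · Sigma^{-1} · (x - mu):
  Sigma^{-1} · (x - mu) = (0.3214, 0.0446, -0.0804).
  (x - mu)^T · [Sigma^{-1} · (x - mu)] = (1)·(0.3214) + (0)·(0.0446) + (-1)·(-0.0804) = 0.4018.

Step 4 — take square root: d = √(0.4018) ≈ 0.6339.

d(x, mu) = √(0.4018) ≈ 0.6339


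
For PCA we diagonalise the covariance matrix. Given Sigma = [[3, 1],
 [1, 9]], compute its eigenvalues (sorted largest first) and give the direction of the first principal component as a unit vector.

Step 1 — characteristic polynomial of 2×2 Sigma:
  det(Sigma - λI) = λ² - trace · λ + det = 0.
  trace = 3 + 9 = 12, det = 3·9 - (1)² = 26.
Step 2 — discriminant:
  Δ = trace² - 4·det = 144 - 104 = 40.
Step 3 — eigenvalues:
  λ = (trace ± √Δ)/2 = (12 ± 6.3246)/2,
  λ_1 = 9.1623,  λ_2 = 2.8377.

Step 4 — unit eigenvector for λ_1: solve (Sigma - λ_1 I)v = 0. First row:
  (3 - 9.1623)·v_x + (1)·v_y = 0, i.e. (-6.1623)·v_x + (1)·v_y = 0,
  so v ∝ (b, λ_1 - a) = (1, 6.1623) = u.
  ||u|| = √((1)² + (6.1623)²) = √(38.9737) ≈ 6.2429,
  v_1 = u/||u|| ≈ (0.1602, 0.9871) (||v_1|| = 1).

λ_1 = 9.1623,  λ_2 = 2.8377;  v_1 ≈ (0.1602, 0.9871)


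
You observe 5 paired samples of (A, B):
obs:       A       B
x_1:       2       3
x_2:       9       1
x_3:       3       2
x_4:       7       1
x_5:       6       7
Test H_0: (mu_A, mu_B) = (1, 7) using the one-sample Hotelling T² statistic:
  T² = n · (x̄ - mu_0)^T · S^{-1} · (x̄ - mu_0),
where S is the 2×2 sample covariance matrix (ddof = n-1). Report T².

Step 1 — sample mean vector:
  mean(A) = (2 + 9 + 3 + 7 + 6) / 5 = 27/5 = 5.4
  mean(B) = (3 + 1 + 2 + 1 + 7) / 5 = 14/5 = 2.8
  x̄ = (5.4, 2.8),  deviation x̄ - mu_0 = (5.4, 2.8) - (1, 7) = (4.4, -4.2).

Step 2 — sample covariance matrix, S[i,j] = (1/(n-1)) · Σ_k (x_{k,i} - mean_i) · (x_{k,j} - mean_j), divisor n-1 = 4:
  S[A,A] = ((-3.4)·(-3.4) + (3.6)·(3.6) + (-2.4)·(-2.4) + (1.6)·(1.6) + (0.6)·(0.6)) / 4 = 33.2/4 = 8.3
  S[A,B] = ((-3.4)·(0.2) + (3.6)·(-1.8) + (-2.4)·(-0.8) + (1.6)·(-1.8) + (0.6)·(4.2)) / 4 = -5.6/4 = -1.4
  S[B,B] = ((0.2)·(0.2) + (-1.8)·(-1.8) + (-0.8)·(-0.8) + (-1.8)·(-1.8) + (4.2)·(4.2)) / 4 = 24.8/4 = 6.2
  S = [[8.3, -1.4],
 [-1.4, 6.2]].

Step 3 — invert S. det(S) = 8.3·6.2 - (-1.4)² = 49.5.
  S^{-1} = (1/det) · [[d, -b], [-b, a]] = [[0.1253, 0.0283],
 [0.0283, 0.1677]].

Step 4 — quadratic form (x̄ - mu_0)^T · S^{-1} · (x̄ - mu_0):
  S^{-1} · (x̄ - mu_0) = (0.4323, -0.5798),
  (x̄ - mu_0)^T · [...] = (4.4)·(0.4323) + (-4.2)·(-0.5798) = 4.3374.

Step 5 — scale by n: T² = 5 · 4.3374 = 21.6869.

T² ≈ 21.6869


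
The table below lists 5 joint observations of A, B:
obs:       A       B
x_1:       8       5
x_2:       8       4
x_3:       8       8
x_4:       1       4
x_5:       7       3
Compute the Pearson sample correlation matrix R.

Step 1 — column means:
  mean(A) = (8 + 8 + 8 + 1 + 7) / 5 = 32/5 = 6.4
  mean(B) = (5 + 4 + 8 + 4 + 3) / 5 = 24/5 = 4.8

Step 2 — sample variances and covariances s[i,j] = (1/(n-1)) · Σ_k (x_{k,i} - mean_i) · (x_{k,j} - mean_j), with n-1 = 4:
  s[A,A] = ((1.6)·(1.6) + (1.6)·(1.6) + (1.6)·(1.6) + (-5.4)·(-5.4) + (0.6)·(0.6)) / 4 = 37.2/4 = 9.3
  s[A,B] = ((1.6)·(0.2) + (1.6)·(-0.8) + (1.6)·(3.2) + (-5.4)·(-0.8) + (0.6)·(-1.8)) / 4 = 7.4/4 = 1.85
  s[B,B] = ((0.2)·(0.2) + (-0.8)·(-0.8) + (3.2)·(3.2) + (-0.8)·(-0.8) + (-1.8)·(-1.8)) / 4 = 14.8/4 = 3.7
  Sample standard deviations s_i = √(s[i,i]):
  s(A) = √(9.3) = 3.0496
  s(B) = √(3.7) = 1.9235

Step 3 — r_{ij} = s_{ij} / (s_i · s_j):
  r[A,A] = 1 (diagonal).
  r[A,B] = 1.85 / (3.0496 · 1.9235) = 1.85 / 5.866 = 0.3154
  r[B,B] = 1 (diagonal).

R is symmetric with unit diagonal. Assembling:

R = [[1, 0.3154],
 [0.3154, 1]]


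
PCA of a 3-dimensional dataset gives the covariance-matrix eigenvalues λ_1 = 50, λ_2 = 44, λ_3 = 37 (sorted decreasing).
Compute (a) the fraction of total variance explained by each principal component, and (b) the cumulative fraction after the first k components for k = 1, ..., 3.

Step 1 — total variance = trace(Sigma) = Σ λ_i = 50 + 44 + 37 = 131.

Step 2 — fraction explained by component i = λ_i / Σ λ:
  PC1: 50/131 = 0.3817
  PC2: 44/131 = 0.3359
  PC3: 37/131 = 0.2824

Step 3 — cumulative fraction after k components = (λ_1 + ... + λ_k) / Σ λ:
  k = 1: 50/131 = 0.3817
  k = 2: (50 + 44)/131 = 94/131 = 0.7176
  k = 3: (50 + 44 + 37)/131 = 131/131 = 1

Summary (fraction, with percent):

explained: PC1 0.3817 (38.17%), PC2 0.3359 (33.59%), PC3 0.2824 (28.24%);  cumulative: 0.3817, 0.7176, 1


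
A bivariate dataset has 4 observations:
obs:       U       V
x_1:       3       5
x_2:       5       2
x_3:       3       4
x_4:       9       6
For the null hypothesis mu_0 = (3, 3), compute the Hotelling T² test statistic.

Step 1 — sample mean vector:
  mean(U) = (3 + 5 + 3 + 9) / 4 = 20/4 = 5
  mean(V) = (5 + 2 + 4 + 6) / 4 = 17/4 = 4.25
  x̄ = (5, 4.25),  deviation x̄ - mu_0 = (5, 4.25) - (3, 3) = (2, 1.25).

Step 2 — sample covariance matrix, S[i,j] = (1/(n-1)) · Σ_k (x_{k,i} - mean_i) · (x_{k,j} - mean_j), divisor n-1 = 3:
  S[U,U] = ((-2)·(-2) + (0)·(0) + (-2)·(-2) + (4)·(4)) / 3 = 24/3 = 8
  S[U,V] = ((-2)·(0.75) + (0)·(-2.25) + (-2)·(-0.25) + (4)·(1.75)) / 3 = 6/3 = 2
  S[V,V] = ((0.75)·(0.75) + (-2.25)·(-2.25) + (-0.25)·(-0.25) + (1.75)·(1.75)) / 3 = 8.75/3 = 2.9167
  S = [[8, 2],
 [2, 2.9167]].

Step 3 — invert S. det(S) = 8·2.9167 - (2)² = 19.3333.
  S^{-1} = (1/det) · [[d, -b], [-b, a]] = [[0.1509, -0.1034],
 [-0.1034, 0.4138]].

Step 4 — quadratic form (x̄ - mu_0)^T · S^{-1} · (x̄ - mu_0):
  S^{-1} · (x̄ - mu_0) = (0.1724, 0.3103),
  (x̄ - mu_0)^T · [...] = (2)·(0.1724) + (1.25)·(0.3103) = 0.7328.

Step 5 — scale by n: T² = 4 · 0.7328 = 2.931.

T² ≈ 2.931


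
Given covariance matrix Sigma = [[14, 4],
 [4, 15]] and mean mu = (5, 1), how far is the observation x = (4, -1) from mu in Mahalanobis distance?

Step 1 — centre the observation: (x - mu) = (-1, -2).

Step 2 — invert Sigma. det(Sigma) = 14·15 - (4)² = 194.
  Sigma^{-1} = (1/det) · [[d, -b], [-b, a]] = [[0.0773, -0.0206],
 [-0.0206, 0.0722]].

Step 3 — form the quadratic (x - mu)^T · Sigma^{-1} · (x - mu):
  Sigma^{-1} · (x - mu) = (-0.0361, -0.1237).
  (x - mu)^T · [Sigma^{-1} · (x - mu)] = (-1)·(-0.0361) + (-2)·(-0.1237) = 0.2835.

Step 4 — take square root: d = √(0.2835) ≈ 0.5325.

d(x, mu) = √(0.2835) ≈ 0.5325


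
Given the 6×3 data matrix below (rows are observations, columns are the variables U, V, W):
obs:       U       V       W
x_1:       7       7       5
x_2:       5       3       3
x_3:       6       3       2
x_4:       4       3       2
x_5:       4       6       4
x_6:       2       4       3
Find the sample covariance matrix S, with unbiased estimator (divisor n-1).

Step 1 — column means:
  mean(U) = (7 + 5 + 6 + 4 + 4 + 2) / 6 = 28/6 = 4.6667
  mean(V) = (7 + 3 + 3 + 3 + 6 + 4) / 6 = 26/6 = 4.3333
  mean(W) = (5 + 3 + 2 + 2 + 4 + 3) / 6 = 19/6 = 3.1667

Step 2 — sample covariance S[i,j] = (1/(n-1)) · Σ_k (x_{k,i} - mean_i) · (x_{k,j} - mean_j), with n-1 = 5.
  S[U,U] = ((2.3333)·(2.3333) + (0.3333)·(0.3333) + (1.3333)·(1.3333) + (-0.6667)·(-0.6667) + (-0.6667)·(-0.6667) + (-2.6667)·(-2.6667)) / 5 = 15.3333/5 = 3.0667
  S[U,V] = ((2.3333)·(2.6667) + (0.3333)·(-1.3333) + (1.3333)·(-1.3333) + (-0.6667)·(-1.3333) + (-0.6667)·(1.6667) + (-2.6667)·(-0.3333)) / 5 = 4.6667/5 = 0.9333
  S[U,W] = ((2.3333)·(1.8333) + (0.3333)·(-0.1667) + (1.3333)·(-1.1667) + (-0.6667)·(-1.1667) + (-0.6667)·(0.8333) + (-2.6667)·(-0.1667)) / 5 = 3.3333/5 = 0.6667
  S[V,V] = ((2.6667)·(2.6667) + (-1.3333)·(-1.3333) + (-1.3333)·(-1.3333) + (-1.3333)·(-1.3333) + (1.6667)·(1.6667) + (-0.3333)·(-0.3333)) / 5 = 15.3333/5 = 3.0667
  S[V,W] = ((2.6667)·(1.8333) + (-1.3333)·(-0.1667) + (-1.3333)·(-1.1667) + (-1.3333)·(-1.1667) + (1.6667)·(0.8333) + (-0.3333)·(-0.1667)) / 5 = 9.6667/5 = 1.9333
  S[W,W] = ((1.8333)·(1.8333) + (-0.1667)·(-0.1667) + (-1.1667)·(-1.1667) + (-1.1667)·(-1.1667) + (0.8333)·(0.8333) + (-0.1667)·(-0.1667)) / 5 = 6.8333/5 = 1.3667

S is symmetric (S[j,i] = S[i,j]). Assembling:

S = [[3.0667, 0.9333, 0.6667],
 [0.9333, 3.0667, 1.9333],
 [0.6667, 1.9333, 1.3667]]


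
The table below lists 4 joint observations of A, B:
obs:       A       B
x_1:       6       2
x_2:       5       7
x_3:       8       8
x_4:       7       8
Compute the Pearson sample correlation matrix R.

Step 1 — column means:
  mean(A) = (6 + 5 + 8 + 7) / 4 = 26/4 = 6.5
  mean(B) = (2 + 7 + 8 + 8) / 4 = 25/4 = 6.25

Step 2 — sample variances and covariances s[i,j] = (1/(n-1)) · Σ_k (x_{k,i} - mean_i) · (x_{k,j} - mean_j), with n-1 = 3:
  s[A,A] = ((-0.5)·(-0.5) + (-1.5)·(-1.5) + (1.5)·(1.5) + (0.5)·(0.5)) / 3 = 5/3 = 1.6667
  s[A,B] = ((-0.5)·(-4.25) + (-1.5)·(0.75) + (1.5)·(1.75) + (0.5)·(1.75)) / 3 = 4.5/3 = 1.5
  s[B,B] = ((-4.25)·(-4.25) + (0.75)·(0.75) + (1.75)·(1.75) + (1.75)·(1.75)) / 3 = 24.75/3 = 8.25
  Sample standard deviations s_i = √(s[i,i]):
  s(A) = √(1.6667) = 1.291
  s(B) = √(8.25) = 2.8723

Step 3 — r_{ij} = s_{ij} / (s_i · s_j):
  r[A,A] = 1 (diagonal).
  r[A,B] = 1.5 / (1.291 · 2.8723) = 1.5 / 3.7081 = 0.4045
  r[B,B] = 1 (diagonal).

R is symmetric with unit diagonal. Assembling:

R = [[1, 0.4045],
 [0.4045, 1]]


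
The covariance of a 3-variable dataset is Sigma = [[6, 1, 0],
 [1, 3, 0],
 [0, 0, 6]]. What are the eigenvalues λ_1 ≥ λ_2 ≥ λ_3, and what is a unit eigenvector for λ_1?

Step 1 — characteristic polynomial p(λ) = det(λI - Sigma) = λ³ - tr·λ² + c_1·λ - det, where tr = trace, c_1 = sum of the principal 2×2 minors, det = det(Sigma):
  tr = 6 + 3 + 6 = 15,
  c_1 = (6·3 - (1)²) + (6·6 - (0)²) + (3·6 - (0)²) = 17 + 36 + 18 = 71,
  det = 6·(3·6 - (0)²) - (1)·((1)·6 - (0)·(0)) + (0)·((1)·(0) - 3·(0)) = 6·(18) - (1)·(6) + (0)·(0) = 102.
  So p(λ) = λ³ - 15λ² + 71λ - 102.
Step 2 — look for an integer root (rational root theorem: any rational root is an integer divisor of 102). Testing λ = 6:
  p(6) = 216 - 540 + 426 - 102 = 0  ✓
  Dividing out (λ - 6): p(λ) = (λ - 6)(λ² - 9λ + 17).
Step 3 — remaining eigenvalues from the quadratic λ² - 9λ + 17 = 0:
  Δ = 9² - 4·17 = 81 - 68 = 13,  λ = (9 ± √13)/2 = (9 ± 3.6056)/2 ≈ 6.3028 or 2.6972.
  Sorted: λ_1 = 6.3028,  λ_2 = 6,  λ_3 = 2.6972  (check: sum = 15 = tr ✓).

Step 4 — unit eigenvector for λ_1 ≈ 6.3028: v spans the null space of (Sigma - λ_1 I), whose rows are
  r_1 = (-0.3028, 1, 0),  r_2 = (1, -3.3028, 0),  r_3 = (0, 0, -0.3028).
  v is orthogonal to every row, so take v ∝ r_1 × r_3 = ((1)·(-0.3028) - (0)·(0), (0)·(0) - (-0.3028)·(-0.3028), (-0.3028)·(0) - (1)·(0)) ≈ (-0.3028, -0.0917, 0).
  Rescale (multiply by -1 so the first nonzero entry is positive): u = (0.3028, 0.0917, 0).
  ||u|| = √((0.3028)² + (0.0917)² + (0)²) = √(0.1001) ≈ 0.3163,  v_1 = u/||u|| ≈ (0.9571, 0.2898, 0) (||v_1|| = 1).

λ_1 = 6.3028,  λ_2 = 6,  λ_3 = 2.6972;  v_1 ≈ (0.9571, 0.2898, 0)


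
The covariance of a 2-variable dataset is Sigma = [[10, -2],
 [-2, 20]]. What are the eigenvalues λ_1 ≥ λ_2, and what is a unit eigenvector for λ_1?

Step 1 — characteristic polynomial of 2×2 Sigma:
  det(Sigma - λI) = λ² - trace · λ + det = 0.
  trace = 10 + 20 = 30, det = 10·20 - (-2)² = 196.
Step 2 — discriminant:
  Δ = trace² - 4·det = 900 - 784 = 116.
Step 3 — eigenvalues:
  λ = (trace ± √Δ)/2 = (30 ± 10.7703)/2,
  λ_1 = 20.3852,  λ_2 = 9.6148.

Step 4 — unit eigenvector for λ_1: solve (Sigma - λ_1 I)v = 0. First row:
  (10 - 20.3852)·v_x + (-2)·v_y = 0, i.e. (-10.3852)·v_x + (-2)·v_y = 0,
  so v ∝ (b, λ_1 - a) = (-2, 10.3852); multiply by -1 so the first entry is positive: u = (2, -10.3852).
  ||u|| = √((2)² + (-10.3852)²) = √(111.8516) ≈ 10.576,
  v_1 = u/||u|| ≈ (0.1891, -0.982) (||v_1|| = 1).

λ_1 = 20.3852,  λ_2 = 9.6148;  v_1 ≈ (0.1891, -0.982)


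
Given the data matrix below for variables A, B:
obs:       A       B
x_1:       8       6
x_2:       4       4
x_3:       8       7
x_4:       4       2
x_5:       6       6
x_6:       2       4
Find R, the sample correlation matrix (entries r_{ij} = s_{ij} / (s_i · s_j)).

Step 1 — column means:
  mean(A) = (8 + 4 + 8 + 4 + 6 + 2) / 6 = 32/6 = 5.3333
  mean(B) = (6 + 4 + 7 + 2 + 6 + 4) / 6 = 29/6 = 4.8333

Step 2 — sample variances and covariances s[i,j] = (1/(n-1)) · Σ_k (x_{k,i} - mean_i) · (x_{k,j} - mean_j), with n-1 = 5:
  s[A,A] = ((2.6667)·(2.6667) + (-1.3333)·(-1.3333) + (2.6667)·(2.6667) + (-1.3333)·(-1.3333) + (0.6667)·(0.6667) + (-3.3333)·(-3.3333)) / 5 = 29.3333/5 = 5.8667
  s[A,B] = ((2.6667)·(1.1667) + (-1.3333)·(-0.8333) + (2.6667)·(2.1667) + (-1.3333)·(-2.8333) + (0.6667)·(1.1667) + (-3.3333)·(-0.8333)) / 5 = 17.3333/5 = 3.4667
  s[B,B] = ((1.1667)·(1.1667) + (-0.8333)·(-0.8333) + (2.1667)·(2.1667) + (-2.8333)·(-2.8333) + (1.1667)·(1.1667) + (-0.8333)·(-0.8333)) / 5 = 16.8333/5 = 3.3667
  Sample standard deviations s_i = √(s[i,i]):
  s(A) = √(5.8667) = 2.4221
  s(B) = √(3.3667) = 1.8348

Step 3 — r_{ij} = s_{ij} / (s_i · s_j):
  r[A,A] = 1 (diagonal).
  r[A,B] = 3.4667 / (2.4221 · 1.8348) = 3.4667 / 4.4442 = 0.78
  r[B,B] = 1 (diagonal).

R is symmetric with unit diagonal. Assembling:

R = [[1, 0.78],
 [0.78, 1]]


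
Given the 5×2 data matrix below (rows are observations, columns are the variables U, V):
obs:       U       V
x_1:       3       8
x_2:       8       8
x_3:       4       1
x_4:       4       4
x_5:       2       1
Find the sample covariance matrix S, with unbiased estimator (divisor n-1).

Step 1 — column means:
  mean(U) = (3 + 8 + 4 + 4 + 2) / 5 = 21/5 = 4.2
  mean(V) = (8 + 8 + 1 + 4 + 1) / 5 = 22/5 = 4.4

Step 2 — sample covariance S[i,j] = (1/(n-1)) · Σ_k (x_{k,i} - mean_i) · (x_{k,j} - mean_j), with n-1 = 4.
  S[U,U] = ((-1.2)·(-1.2) + (3.8)·(3.8) + (-0.2)·(-0.2) + (-0.2)·(-0.2) + (-2.2)·(-2.2)) / 4 = 20.8/4 = 5.2
  S[U,V] = ((-1.2)·(3.6) + (3.8)·(3.6) + (-0.2)·(-3.4) + (-0.2)·(-0.4) + (-2.2)·(-3.4)) / 4 = 17.6/4 = 4.4
  S[V,V] = ((3.6)·(3.6) + (3.6)·(3.6) + (-3.4)·(-3.4) + (-0.4)·(-0.4) + (-3.4)·(-3.4)) / 4 = 49.2/4 = 12.3

S is symmetric (S[j,i] = S[i,j]). Assembling:

S = [[5.2, 4.4],
 [4.4, 12.3]]


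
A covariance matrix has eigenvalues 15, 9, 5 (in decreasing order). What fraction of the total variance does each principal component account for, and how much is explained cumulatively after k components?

Step 1 — total variance = trace(Sigma) = Σ λ_i = 15 + 9 + 5 = 29.

Step 2 — fraction explained by component i = λ_i / Σ λ:
  PC1: 15/29 = 0.5172
  PC2: 9/29 = 0.3103
  PC3: 5/29 = 0.1724

Step 3 — cumulative fraction after k components = (λ_1 + ... + λ_k) / Σ λ:
  k = 1: 15/29 = 0.5172
  k = 2: (15 + 9)/29 = 24/29 = 0.8276
  k = 3: (15 + 9 + 5)/29 = 29/29 = 1

Summary (fraction, with percent):

explained: PC1 0.5172 (51.72%), PC2 0.3103 (31.03%), PC3 0.1724 (17.24%);  cumulative: 0.5172, 0.8276, 1


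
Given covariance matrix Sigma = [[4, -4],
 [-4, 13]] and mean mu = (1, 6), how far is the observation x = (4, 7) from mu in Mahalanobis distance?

Step 1 — centre the observation: (x - mu) = (3, 1).

Step 2 — invert Sigma. det(Sigma) = 4·13 - (-4)² = 36.
  Sigma^{-1} = (1/det) · [[d, -b], [-b, a]] = [[0.3611, 0.1111],
 [0.1111, 0.1111]].

Step 3 — form the quadratic (x - mu)^T · Sigma^{-1} · (x - mu):
  Sigma^{-1} · (x - mu) = (1.1944, 0.4444).
  (x - mu)^T · [Sigma^{-1} · (x - mu)] = (3)·(1.1944) + (1)·(0.4444) = 4.0278.

Step 4 — take square root: d = √(4.0278) ≈ 2.0069.

d(x, mu) = √(4.0278) ≈ 2.0069


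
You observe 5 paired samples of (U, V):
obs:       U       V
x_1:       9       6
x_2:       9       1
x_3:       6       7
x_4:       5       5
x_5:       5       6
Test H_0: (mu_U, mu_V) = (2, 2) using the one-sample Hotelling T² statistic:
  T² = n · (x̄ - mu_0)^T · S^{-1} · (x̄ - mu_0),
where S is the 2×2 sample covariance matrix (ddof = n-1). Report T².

Step 1 — sample mean vector:
  mean(U) = (9 + 9 + 6 + 5 + 5) / 5 = 34/5 = 6.8
  mean(V) = (6 + 1 + 7 + 5 + 6) / 5 = 25/5 = 5
  x̄ = (6.8, 5),  deviation x̄ - mu_0 = (6.8, 5) - (2, 2) = (4.8, 3).

Step 2 — sample covariance matrix, S[i,j] = (1/(n-1)) · Σ_k (x_{k,i} - mean_i) · (x_{k,j} - mean_j), divisor n-1 = 4:
  S[U,U] = ((2.2)·(2.2) + (2.2)·(2.2) + (-0.8)·(-0.8) + (-1.8)·(-1.8) + (-1.8)·(-1.8)) / 4 = 16.8/4 = 4.2
  S[U,V] = ((2.2)·(1) + (2.2)·(-4) + (-0.8)·(2) + (-1.8)·(0) + (-1.8)·(1)) / 4 = -10/4 = -2.5
  S[V,V] = ((1)·(1) + (-4)·(-4) + (2)·(2) + (0)·(0) + (1)·(1)) / 4 = 22/4 = 5.5
  S = [[4.2, -2.5],
 [-2.5, 5.5]].

Step 3 — invert S. det(S) = 4.2·5.5 - (-2.5)² = 16.85.
  S^{-1} = (1/det) · [[d, -b], [-b, a]] = [[0.3264, 0.1484],
 [0.1484, 0.2493]].

Step 4 — quadratic form (x̄ - mu_0)^T · S^{-1} · (x̄ - mu_0):
  S^{-1} · (x̄ - mu_0) = (2.0119, 1.4599),
  (x̄ - mu_0)^T · [...] = (4.8)·(2.0119) + (3)·(1.4599) = 14.0368.

Step 5 — scale by n: T² = 5 · 14.0368 = 70.184.

T² ≈ 70.184


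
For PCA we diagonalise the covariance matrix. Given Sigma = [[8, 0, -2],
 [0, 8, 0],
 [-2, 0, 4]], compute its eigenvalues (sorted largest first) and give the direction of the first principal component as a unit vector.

Step 1 — characteristic polynomial p(λ) = det(λI - Sigma) = λ³ - tr·λ² + c_1·λ - det, where tr = trace, c_1 = sum of the principal 2×2 minors, det = det(Sigma):
  tr = 8 + 8 + 4 = 20,
  c_1 = (8·8 - (0)²) + (8·4 - (-2)²) + (8·4 - (0)²) = 64 + 28 + 32 = 124,
  det = 8·(8·4 - (0)²) - (0)·((0)·4 - (0)·(-2)) + (-2)·((0)·(0) - 8·(-2)) = 8·(32) - (0)·(0) + (-2)·(16) = 224.
  So p(λ) = λ³ - 20λ² + 124λ - 224.
Step 2 — look for an integer root (rational root theorem: any rational root is an integer divisor of 224). Testing λ = 8:
  p(8) = 512 - 1280 + 992 - 224 = 0  ✓
  Dividing out (λ - 8): p(λ) = (λ - 8)(λ² - 12λ + 28).
Step 3 — remaining eigenvalues from the quadratic λ² - 12λ + 28 = 0:
  Δ = 12² - 4·28 = 144 - 112 = 32,  λ = (12 ± √32)/2 = (12 ± 5.6569)/2 ≈ 8.8284 or 3.1716.
  Sorted: λ_1 = 8.8284,  λ_2 = 8,  λ_3 = 3.1716  (check: sum = 20 = tr ✓).

Step 4 — unit eigenvector for λ_1 ≈ 8.8284: v spans the null space of (Sigma - λ_1 I), whose rows are
  r_1 = (-0.8284, 0, -2),  r_2 = (0, -0.8284, 0),  r_3 = (-2, 0, -4.8284).
  v is orthogonal to every row, so take v ∝ r_1 × r_2 = ((0)·(0) - (-2)·(-0.8284), (-2)·(0) - (-0.8284)·(0), (-0.8284)·(-0.8284) - (0)·(0)) ≈ (-1.6569, 0, 0.6863).
  Rescale (multiply by -1 so the first nonzero entry is positive): u = (1.6569, 0, -0.6863).
  ||u|| = √((1.6569)² + (0)² + (-0.6863)²) = √(3.2162) ≈ 1.7934,  v_1 = u/||u|| ≈ (0.9239, 0, -0.3827) (||v_1|| = 1).

λ_1 = 8.8284,  λ_2 = 8,  λ_3 = 3.1716;  v_1 ≈ (0.9239, 0, -0.3827)


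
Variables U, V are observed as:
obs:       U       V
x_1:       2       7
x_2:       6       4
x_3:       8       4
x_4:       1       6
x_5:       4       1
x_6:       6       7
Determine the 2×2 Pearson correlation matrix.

Step 1 — column means:
  mean(U) = (2 + 6 + 8 + 1 + 4 + 6) / 6 = 27/6 = 4.5
  mean(V) = (7 + 4 + 4 + 6 + 1 + 7) / 6 = 29/6 = 4.8333

Step 2 — sample variances and covariances s[i,j] = (1/(n-1)) · Σ_k (x_{k,i} - mean_i) · (x_{k,j} - mean_j), with n-1 = 5:
  s[U,U] = ((-2.5)·(-2.5) + (1.5)·(1.5) + (3.5)·(3.5) + (-3.5)·(-3.5) + (-0.5)·(-0.5) + (1.5)·(1.5)) / 5 = 35.5/5 = 7.1
  s[U,V] = ((-2.5)·(2.1667) + (1.5)·(-0.8333) + (3.5)·(-0.8333) + (-3.5)·(1.1667) + (-0.5)·(-3.8333) + (1.5)·(2.1667)) / 5 = -8.5/5 = -1.7
  s[V,V] = ((2.1667)·(2.1667) + (-0.8333)·(-0.8333) + (-0.8333)·(-0.8333) + (1.1667)·(1.1667) + (-3.8333)·(-3.8333) + (2.1667)·(2.1667)) / 5 = 26.8333/5 = 5.3667
  Sample standard deviations s_i = √(s[i,i]):
  s(U) = √(7.1) = 2.6646
  s(V) = √(5.3667) = 2.3166

Step 3 — r_{ij} = s_{ij} / (s_i · s_j):
  r[U,U] = 1 (diagonal).
  r[U,V] = -1.7 / (2.6646 · 2.3166) = -1.7 / 6.1728 = -0.2754
  r[V,V] = 1 (diagonal).

R is symmetric with unit diagonal. Assembling:

R = [[1, -0.2754],
 [-0.2754, 1]]


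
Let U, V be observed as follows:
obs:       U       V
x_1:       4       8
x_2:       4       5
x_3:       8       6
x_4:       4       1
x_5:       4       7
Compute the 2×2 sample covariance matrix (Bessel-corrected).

Step 1 — column means:
  mean(U) = (4 + 4 + 8 + 4 + 4) / 5 = 24/5 = 4.8
  mean(V) = (8 + 5 + 6 + 1 + 7) / 5 = 27/5 = 5.4

Step 2 — sample covariance S[i,j] = (1/(n-1)) · Σ_k (x_{k,i} - mean_i) · (x_{k,j} - mean_j), with n-1 = 4.
  S[U,U] = ((-0.8)·(-0.8) + (-0.8)·(-0.8) + (3.2)·(3.2) + (-0.8)·(-0.8) + (-0.8)·(-0.8)) / 4 = 12.8/4 = 3.2
  S[U,V] = ((-0.8)·(2.6) + (-0.8)·(-0.4) + (3.2)·(0.6) + (-0.8)·(-4.4) + (-0.8)·(1.6)) / 4 = 2.4/4 = 0.6
  S[V,V] = ((2.6)·(2.6) + (-0.4)·(-0.4) + (0.6)·(0.6) + (-4.4)·(-4.4) + (1.6)·(1.6)) / 4 = 29.2/4 = 7.3

S is symmetric (S[j,i] = S[i,j]). Assembling:

S = [[3.2, 0.6],
 [0.6, 7.3]]


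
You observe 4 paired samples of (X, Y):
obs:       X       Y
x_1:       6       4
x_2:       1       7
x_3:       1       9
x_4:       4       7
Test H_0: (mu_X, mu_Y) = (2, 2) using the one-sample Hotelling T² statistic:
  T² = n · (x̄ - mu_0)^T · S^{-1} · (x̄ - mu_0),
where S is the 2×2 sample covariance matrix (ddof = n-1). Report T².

Step 1 — sample mean vector:
  mean(X) = (6 + 1 + 1 + 4) / 4 = 12/4 = 3
  mean(Y) = (4 + 7 + 9 + 7) / 4 = 27/4 = 6.75
  x̄ = (3, 6.75),  deviation x̄ - mu_0 = (3, 6.75) - (2, 2) = (1, 4.75).

Step 2 — sample covariance matrix, S[i,j] = (1/(n-1)) · Σ_k (x_{k,i} - mean_i) · (x_{k,j} - mean_j), divisor n-1 = 3:
  S[X,X] = ((3)·(3) + (-2)·(-2) + (-2)·(-2) + (1)·(1)) / 3 = 18/3 = 6
  S[X,Y] = ((3)·(-2.75) + (-2)·(0.25) + (-2)·(2.25) + (1)·(0.25)) / 3 = -13/3 = -4.3333
  S[Y,Y] = ((-2.75)·(-2.75) + (0.25)·(0.25) + (2.25)·(2.25) + (0.25)·(0.25)) / 3 = 12.75/3 = 4.25
  S = [[6, -4.3333],
 [-4.3333, 4.25]].

Step 3 — invert S. det(S) = 6·4.25 - (-4.3333)² = 6.7222.
  S^{-1} = (1/det) · [[d, -b], [-b, a]] = [[0.6322, 0.6446],
 [0.6446, 0.8926]].

Step 4 — quadratic form (x̄ - mu_0)^T · S^{-1} · (x̄ - mu_0):
  S^{-1} · (x̄ - mu_0) = (3.6942, 4.8843),
  (x̄ - mu_0)^T · [...] = (1)·(3.6942) + (4.75)·(4.8843) = 26.8946.

Step 5 — scale by n: T² = 4 · 26.8946 = 107.5785.

T² ≈ 107.5785


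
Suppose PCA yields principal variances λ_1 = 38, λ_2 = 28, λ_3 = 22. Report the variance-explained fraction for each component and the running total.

Step 1 — total variance = trace(Sigma) = Σ λ_i = 38 + 28 + 22 = 88.

Step 2 — fraction explained by component i = λ_i / Σ λ:
  PC1: 38/88 = 0.4318
  PC2: 28/88 = 0.3182
  PC3: 22/88 = 0.25

Step 3 — cumulative fraction after k components = (λ_1 + ... + λ_k) / Σ λ:
  k = 1: 38/88 = 0.4318
  k = 2: (38 + 28)/88 = 66/88 = 0.75
  k = 3: (38 + 28 + 22)/88 = 88/88 = 1

Summary (fraction, with percent):

explained: PC1 0.4318 (43.18%), PC2 0.3182 (31.82%), PC3 0.25 (25%);  cumulative: 0.4318, 0.75, 1


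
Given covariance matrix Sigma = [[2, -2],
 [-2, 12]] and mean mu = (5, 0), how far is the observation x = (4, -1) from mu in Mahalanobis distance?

Step 1 — centre the observation: (x - mu) = (-1, -1).

Step 2 — invert Sigma. det(Sigma) = 2·12 - (-2)² = 20.
  Sigma^{-1} = (1/det) · [[d, -b], [-b, a]] = [[0.6, 0.1],
 [0.1, 0.1]].

Step 3 — form the quadratic (x - mu)^T · Sigma^{-1} · (x - mu):
  Sigma^{-1} · (x - mu) = (-0.7, -0.2).
  (x - mu)^T · [Sigma^{-1} · (x - mu)] = (-1)·(-0.7) + (-1)·(-0.2) = 0.9.

Step 4 — take square root: d = √(0.9) ≈ 0.9487.

d(x, mu) = √(0.9) ≈ 0.9487


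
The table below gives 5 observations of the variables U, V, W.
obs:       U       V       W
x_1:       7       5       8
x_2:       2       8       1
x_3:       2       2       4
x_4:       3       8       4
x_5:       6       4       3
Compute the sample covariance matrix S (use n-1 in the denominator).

Step 1 — column means:
  mean(U) = (7 + 2 + 2 + 3 + 6) / 5 = 20/5 = 4
  mean(V) = (5 + 8 + 2 + 8 + 4) / 5 = 27/5 = 5.4
  mean(W) = (8 + 1 + 4 + 4 + 3) / 5 = 20/5 = 4

Step 2 — sample covariance S[i,j] = (1/(n-1)) · Σ_k (x_{k,i} - mean_i) · (x_{k,j} - mean_j), with n-1 = 4.
  S[U,U] = ((3)·(3) + (-2)·(-2) + (-2)·(-2) + (-1)·(-1) + (2)·(2)) / 4 = 22/4 = 5.5
  S[U,V] = ((3)·(-0.4) + (-2)·(2.6) + (-2)·(-3.4) + (-1)·(2.6) + (2)·(-1.4)) / 4 = -5/4 = -1.25
  S[U,W] = ((3)·(4) + (-2)·(-3) + (-2)·(0) + (-1)·(0) + (2)·(-1)) / 4 = 16/4 = 4
  S[V,V] = ((-0.4)·(-0.4) + (2.6)·(2.6) + (-3.4)·(-3.4) + (2.6)·(2.6) + (-1.4)·(-1.4)) / 4 = 27.2/4 = 6.8
  S[V,W] = ((-0.4)·(4) + (2.6)·(-3) + (-3.4)·(0) + (2.6)·(0) + (-1.4)·(-1)) / 4 = -8/4 = -2
  S[W,W] = ((4)·(4) + (-3)·(-3) + (0)·(0) + (0)·(0) + (-1)·(-1)) / 4 = 26/4 = 6.5

S is symmetric (S[j,i] = S[i,j]). Assembling:

S = [[5.5, -1.25, 4],
 [-1.25, 6.8, -2],
 [4, -2, 6.5]]


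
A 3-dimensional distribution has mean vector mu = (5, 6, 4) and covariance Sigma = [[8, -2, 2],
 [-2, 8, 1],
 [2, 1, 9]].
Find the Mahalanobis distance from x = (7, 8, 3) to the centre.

Step 1 — centre the observation: (x - mu) = (2, 2, -1).

Step 2 — invert Sigma (cofactor / det for 3×3, or solve directly):
  Sigma^{-1} = [[0.1443, 0.0407, -0.0366],
 [0.0407, 0.1382, -0.0244],
 [-0.0366, -0.0244, 0.122]].

Step 3 — form the quadratic (x - mu)^T · Sigma^{-1} · (x - mu):
  Sigma^{-1} · (x - mu) = (0.4065, 0.3821, -0.2439).
  (x - mu)^T · [Sigma^{-1} · (x - mu)] = (2)·(0.4065) + (2)·(0.3821) + (-1)·(-0.2439) = 1.8211.

Step 4 — take square root: d = √(1.8211) ≈ 1.3495.

d(x, mu) = √(1.8211) ≈ 1.3495


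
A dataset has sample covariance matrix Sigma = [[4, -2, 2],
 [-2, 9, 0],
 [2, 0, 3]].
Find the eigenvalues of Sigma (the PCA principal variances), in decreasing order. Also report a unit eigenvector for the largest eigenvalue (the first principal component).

Step 1 — characteristic polynomial p(λ) = det(λI - Sigma) = λ³ - tr·λ² + c_1·λ - det, where tr = trace, c_1 = sum of the principal 2×2 minors, det = det(Sigma):
  tr = 4 + 9 + 3 = 16,
  c_1 = (4·9 - (-2)²) + (4·3 - (2)²) + (9·3 - (0)²) = 32 + 8 + 27 = 67,
  det = 4·(9·3 - (0)²) - (-2)·((-2)·3 - (0)·(2)) + (2)·((-2)·(0) - 9·(2)) = 4·(27) - (-2)·(-6) + (2)·(-18) = 60.
  So p(λ) = λ³ - 16λ² + 67λ - 60.
Step 2 — look for an integer root (rational root theorem: any rational root is an integer divisor of 60). Testing λ = 5:
  p(5) = 125 - 400 + 335 - 60 = 0  ✓
  Dividing out (λ - 5): p(λ) = (λ - 5)(λ² - 11λ + 12).
Step 3 — remaining eigenvalues from the quadratic λ² - 11λ + 12 = 0:
  Δ = 11² - 4·12 = 121 - 48 = 73,  λ = (11 ± √73)/2 = (11 ± 8.544)/2 ≈ 9.772 or 1.228.
  Sorted: λ_1 = 9.772,  λ_2 = 5,  λ_3 = 1.228  (check: sum = 16 = tr ✓).

Step 4 — unit eigenvector for λ_1 ≈ 9.772: v spans the null space of (Sigma - λ_1 I), whose rows are
  r_1 = (-5.772, -2, 2),  r_2 = (-2, -0.772, 0),  r_3 = (2, 0, -6.772).
  v is orthogonal to every row, so take v ∝ r_1 × r_2 = ((-2)·(0) - (2)·(-0.772), (2)·(-2) - (-5.772)·(0), (-5.772)·(-0.772) - (-2)·(-2)) ≈ (1.544, -4, 0.456).
  Let u = (1.544, -4, 0.456).
  ||u|| = √((1.544)² + (-4)² + (0.456)²) = √(18.5919) ≈ 4.3118,  v_1 = u/||u|| ≈ (0.3581, -0.9277, 0.1058) (||v_1|| = 1).

λ_1 = 9.772,  λ_2 = 5,  λ_3 = 1.228;  v_1 ≈ (0.3581, -0.9277, 0.1058)


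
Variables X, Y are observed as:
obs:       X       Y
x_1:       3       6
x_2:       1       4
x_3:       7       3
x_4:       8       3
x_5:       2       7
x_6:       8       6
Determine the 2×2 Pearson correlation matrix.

Step 1 — column means:
  mean(X) = (3 + 1 + 7 + 8 + 2 + 8) / 6 = 29/6 = 4.8333
  mean(Y) = (6 + 4 + 3 + 3 + 7 + 6) / 6 = 29/6 = 4.8333

Step 2 — sample variances and covariances s[i,j] = (1/(n-1)) · Σ_k (x_{k,i} - mean_i) · (x_{k,j} - mean_j), with n-1 = 5:
  s[X,X] = ((-1.8333)·(-1.8333) + (-3.8333)·(-3.8333) + (2.1667)·(2.1667) + (3.1667)·(3.1667) + (-2.8333)·(-2.8333) + (3.1667)·(3.1667)) / 5 = 50.8333/5 = 10.1667
  s[X,Y] = ((-1.8333)·(1.1667) + (-3.8333)·(-0.8333) + (2.1667)·(-1.8333) + (3.1667)·(-1.8333) + (-2.8333)·(2.1667) + (3.1667)·(1.1667)) / 5 = -11.1667/5 = -2.2333
  s[Y,Y] = ((1.1667)·(1.1667) + (-0.8333)·(-0.8333) + (-1.8333)·(-1.8333) + (-1.8333)·(-1.8333) + (2.1667)·(2.1667) + (1.1667)·(1.1667)) / 5 = 14.8333/5 = 2.9667
  Sample standard deviations s_i = √(s[i,i]):
  s(X) = √(10.1667) = 3.1885
  s(Y) = √(2.9667) = 1.7224

Step 3 — r_{ij} = s_{ij} / (s_i · s_j):
  r[X,X] = 1 (diagonal).
  r[X,Y] = -2.2333 / (3.1885 · 1.7224) = -2.2333 / 5.4919 = -0.4067
  r[Y,Y] = 1 (diagonal).

R is symmetric with unit diagonal. Assembling:

R = [[1, -0.4067],
 [-0.4067, 1]]


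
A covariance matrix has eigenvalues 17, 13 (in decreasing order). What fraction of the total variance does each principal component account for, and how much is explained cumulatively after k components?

Step 1 — total variance = trace(Sigma) = Σ λ_i = 17 + 13 = 30.

Step 2 — fraction explained by component i = λ_i / Σ λ:
  PC1: 17/30 = 0.5667
  PC2: 13/30 = 0.4333

Step 3 — cumulative fraction after k components = (λ_1 + ... + λ_k) / Σ λ:
  k = 1: 17/30 = 0.5667
  k = 2: (17 + 13)/30 = 30/30 = 1

Summary (fraction, with percent):

explained: PC1 0.5667 (56.67%), PC2 0.4333 (43.33%);  cumulative: 0.5667, 1


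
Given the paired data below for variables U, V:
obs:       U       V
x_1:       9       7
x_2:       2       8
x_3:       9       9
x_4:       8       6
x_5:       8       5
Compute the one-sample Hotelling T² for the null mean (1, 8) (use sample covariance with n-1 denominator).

Step 1 — sample mean vector:
  mean(U) = (9 + 2 + 9 + 8 + 8) / 5 = 36/5 = 7.2
  mean(V) = (7 + 8 + 9 + 6 + 5) / 5 = 35/5 = 7
  x̄ = (7.2, 7),  deviation x̄ - mu_0 = (7.2, 7) - (1, 8) = (6.2, -1).

Step 2 — sample covariance matrix, S[i,j] = (1/(n-1)) · Σ_k (x_{k,i} - mean_i) · (x_{k,j} - mean_j), divisor n-1 = 4:
  S[U,U] = ((1.8)·(1.8) + (-5.2)·(-5.2) + (1.8)·(1.8) + (0.8)·(0.8) + (0.8)·(0.8)) / 4 = 34.8/4 = 8.7
  S[U,V] = ((1.8)·(0) + (-5.2)·(1) + (1.8)·(2) + (0.8)·(-1) + (0.8)·(-2)) / 4 = -4/4 = -1
  S[V,V] = ((0)·(0) + (1)·(1) + (2)·(2) + (-1)·(-1) + (-2)·(-2)) / 4 = 10/4 = 2.5
  S = [[8.7, -1],
 [-1, 2.5]].

Step 3 — invert S. det(S) = 8.7·2.5 - (-1)² = 20.75.
  S^{-1} = (1/det) · [[d, -b], [-b, a]] = [[0.1205, 0.0482],
 [0.0482, 0.4193]].

Step 4 — quadratic form (x̄ - mu_0)^T · S^{-1} · (x̄ - mu_0):
  S^{-1} · (x̄ - mu_0) = (0.6988, -0.1205),
  (x̄ - mu_0)^T · [...] = (6.2)·(0.6988) + (-1)·(-0.1205) = 4.453.

Step 5 — scale by n: T² = 5 · 4.453 = 22.2651.

T² ≈ 22.2651


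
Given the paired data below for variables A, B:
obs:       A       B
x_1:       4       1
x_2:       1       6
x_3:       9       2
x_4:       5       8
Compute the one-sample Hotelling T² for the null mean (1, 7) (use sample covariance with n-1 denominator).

Step 1 — sample mean vector:
  mean(A) = (4 + 1 + 9 + 5) / 4 = 19/4 = 4.75
  mean(B) = (1 + 6 + 2 + 8) / 4 = 17/4 = 4.25
  x̄ = (4.75, 4.25),  deviation x̄ - mu_0 = (4.75, 4.25) - (1, 7) = (3.75, -2.75).

Step 2 — sample covariance matrix, S[i,j] = (1/(n-1)) · Σ_k (x_{k,i} - mean_i) · (x_{k,j} - mean_j), divisor n-1 = 3:
  S[A,A] = ((-0.75)·(-0.75) + (-3.75)·(-3.75) + (4.25)·(4.25) + (0.25)·(0.25)) / 3 = 32.75/3 = 10.9167
  S[A,B] = ((-0.75)·(-3.25) + (-3.75)·(1.75) + (4.25)·(-2.25) + (0.25)·(3.75)) / 3 = -12.75/3 = -4.25
  S[B,B] = ((-3.25)·(-3.25) + (1.75)·(1.75) + (-2.25)·(-2.25) + (3.75)·(3.75)) / 3 = 32.75/3 = 10.9167
  S = [[10.9167, -4.25],
 [-4.25, 10.9167]].

Step 3 — invert S. det(S) = 10.9167·10.9167 - (-4.25)² = 101.1111.
  S^{-1} = (1/det) · [[d, -b], [-b, a]] = [[0.108, 0.042],
 [0.042, 0.108]].

Step 4 — quadratic form (x̄ - mu_0)^T · S^{-1} · (x̄ - mu_0):
  S^{-1} · (x̄ - mu_0) = (0.2893, -0.1393),
  (x̄ - mu_0)^T · [...] = (3.75)·(0.2893) + (-2.75)·(-0.1393) = 1.4679.

Step 5 — scale by n: T² = 4 · 1.4679 = 5.8714.

T² ≈ 5.8714


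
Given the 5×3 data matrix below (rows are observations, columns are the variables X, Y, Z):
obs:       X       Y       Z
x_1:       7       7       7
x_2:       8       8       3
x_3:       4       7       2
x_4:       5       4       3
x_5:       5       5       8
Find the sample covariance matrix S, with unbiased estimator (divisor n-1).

Step 1 — column means:
  mean(X) = (7 + 8 + 4 + 5 + 5) / 5 = 29/5 = 5.8
  mean(Y) = (7 + 8 + 7 + 4 + 5) / 5 = 31/5 = 6.2
  mean(Z) = (7 + 3 + 2 + 3 + 8) / 5 = 23/5 = 4.6

Step 2 — sample covariance S[i,j] = (1/(n-1)) · Σ_k (x_{k,i} - mean_i) · (x_{k,j} - mean_j), with n-1 = 4.
  S[X,X] = ((1.2)·(1.2) + (2.2)·(2.2) + (-1.8)·(-1.8) + (-0.8)·(-0.8) + (-0.8)·(-0.8)) / 4 = 10.8/4 = 2.7
  S[X,Y] = ((1.2)·(0.8) + (2.2)·(1.8) + (-1.8)·(0.8) + (-0.8)·(-2.2) + (-0.8)·(-1.2)) / 4 = 6.2/4 = 1.55
  S[X,Z] = ((1.2)·(2.4) + (2.2)·(-1.6) + (-1.8)·(-2.6) + (-0.8)·(-1.6) + (-0.8)·(3.4)) / 4 = 2.6/4 = 0.65
  S[Y,Y] = ((0.8)·(0.8) + (1.8)·(1.8) + (0.8)·(0.8) + (-2.2)·(-2.2) + (-1.2)·(-1.2)) / 4 = 10.8/4 = 2.7
  S[Y,Z] = ((0.8)·(2.4) + (1.8)·(-1.6) + (0.8)·(-2.6) + (-2.2)·(-1.6) + (-1.2)·(3.4)) / 4 = -3.6/4 = -0.9
  S[Z,Z] = ((2.4)·(2.4) + (-1.6)·(-1.6) + (-2.6)·(-2.6) + (-1.6)·(-1.6) + (3.4)·(3.4)) / 4 = 29.2/4 = 7.3

S is symmetric (S[j,i] = S[i,j]). Assembling:

S = [[2.7, 1.55, 0.65],
 [1.55, 2.7, -0.9],
 [0.65, -0.9, 7.3]]


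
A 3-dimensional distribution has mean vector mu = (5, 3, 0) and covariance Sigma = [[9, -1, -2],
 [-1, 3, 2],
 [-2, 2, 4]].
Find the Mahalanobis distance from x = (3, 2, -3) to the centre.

Step 1 — centre the observation: (x - mu) = (-2, -1, -3).

Step 2 — invert Sigma (cofactor / det for 3×3, or solve directly):
  Sigma^{-1} = [[0.125, 0, 0.0625],
 [0, 0.5, -0.25],
 [0.0625, -0.25, 0.4062]].

Step 3 — form the quadratic (x - mu)^T · Sigma^{-1} · (x - mu):
  Sigma^{-1} · (x - mu) = (-0.4375, 0.25, -1.0938).
  (x - mu)^T · [Sigma^{-1} · (x - mu)] = (-2)·(-0.4375) + (-1)·(0.25) + (-3)·(-1.0938) = 3.9062.

Step 4 — take square root: d = √(3.9062) ≈ 1.9764.

d(x, mu) = √(3.9062) ≈ 1.9764


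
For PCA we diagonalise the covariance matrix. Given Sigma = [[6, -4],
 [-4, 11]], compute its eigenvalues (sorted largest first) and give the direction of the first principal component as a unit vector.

Step 1 — characteristic polynomial of 2×2 Sigma:
  det(Sigma - λI) = λ² - trace · λ + det = 0.
  trace = 6 + 11 = 17, det = 6·11 - (-4)² = 50.
Step 2 — discriminant:
  Δ = trace² - 4·det = 289 - 200 = 89.
Step 3 — eigenvalues:
  λ = (trace ± √Δ)/2 = (17 ± 9.434)/2,
  λ_1 = 13.217,  λ_2 = 3.783.

Step 4 — unit eigenvector for λ_1: solve (Sigma - λ_1 I)v = 0. First row:
  (6 - 13.217)·v_x + (-4)·v_y = 0, i.e. (-7.217)·v_x + (-4)·v_y = 0,
  so v ∝ (b, λ_1 - a) = (-4, 7.217); multiply by -1 so the first entry is positive: u = (4, -7.217).
  ||u|| = √((4)² + (-7.217)²) = √(68.085) ≈ 8.2514,
  v_1 = u/||u|| ≈ (0.4848, -0.8746) (||v_1|| = 1).

λ_1 = 13.217,  λ_2 = 3.783;  v_1 ≈ (0.4848, -0.8746)


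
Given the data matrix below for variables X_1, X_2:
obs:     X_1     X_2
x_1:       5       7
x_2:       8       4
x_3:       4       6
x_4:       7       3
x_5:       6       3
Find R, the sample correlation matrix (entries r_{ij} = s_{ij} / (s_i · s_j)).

Step 1 — column means:
  mean(X_1) = (5 + 8 + 4 + 7 + 6) / 5 = 30/5 = 6
  mean(X_2) = (7 + 4 + 6 + 3 + 3) / 5 = 23/5 = 4.6

Step 2 — sample variances and covariances s[i,j] = (1/(n-1)) · Σ_k (x_{k,i} - mean_i) · (x_{k,j} - mean_j), with n-1 = 4:
  s[X_1,X_1] = ((-1)·(-1) + (2)·(2) + (-2)·(-2) + (1)·(1) + (0)·(0)) / 4 = 10/4 = 2.5
  s[X_1,X_2] = ((-1)·(2.4) + (2)·(-0.6) + (-2)·(1.4) + (1)·(-1.6) + (0)·(-1.6)) / 4 = -8/4 = -2
  s[X_2,X_2] = ((2.4)·(2.4) + (-0.6)·(-0.6) + (1.4)·(1.4) + (-1.6)·(-1.6) + (-1.6)·(-1.6)) / 4 = 13.2/4 = 3.3
  Sample standard deviations s_i = √(s[i,i]):
  s(X_1) = √(2.5) = 1.5811
  s(X_2) = √(3.3) = 1.8166

Step 3 — r_{ij} = s_{ij} / (s_i · s_j):
  r[X_1,X_1] = 1 (diagonal).
  r[X_1,X_2] = -2 / (1.5811 · 1.8166) = -2 / 2.8723 = -0.6963
  r[X_2,X_2] = 1 (diagonal).

R is symmetric with unit diagonal. Assembling:

R = [[1, -0.6963],
 [-0.6963, 1]]


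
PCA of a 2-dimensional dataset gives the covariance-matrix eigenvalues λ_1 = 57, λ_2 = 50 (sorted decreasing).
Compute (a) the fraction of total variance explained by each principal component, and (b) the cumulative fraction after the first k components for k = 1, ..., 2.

Step 1 — total variance = trace(Sigma) = Σ λ_i = 57 + 50 = 107.

Step 2 — fraction explained by component i = λ_i / Σ λ:
  PC1: 57/107 = 0.5327
  PC2: 50/107 = 0.4673

Step 3 — cumulative fraction after k components = (λ_1 + ... + λ_k) / Σ λ:
  k = 1: 57/107 = 0.5327
  k = 2: (57 + 50)/107 = 107/107 = 1

Summary (fraction, with percent):

explained: PC1 0.5327 (53.27%), PC2 0.4673 (46.73%);  cumulative: 0.5327, 1
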